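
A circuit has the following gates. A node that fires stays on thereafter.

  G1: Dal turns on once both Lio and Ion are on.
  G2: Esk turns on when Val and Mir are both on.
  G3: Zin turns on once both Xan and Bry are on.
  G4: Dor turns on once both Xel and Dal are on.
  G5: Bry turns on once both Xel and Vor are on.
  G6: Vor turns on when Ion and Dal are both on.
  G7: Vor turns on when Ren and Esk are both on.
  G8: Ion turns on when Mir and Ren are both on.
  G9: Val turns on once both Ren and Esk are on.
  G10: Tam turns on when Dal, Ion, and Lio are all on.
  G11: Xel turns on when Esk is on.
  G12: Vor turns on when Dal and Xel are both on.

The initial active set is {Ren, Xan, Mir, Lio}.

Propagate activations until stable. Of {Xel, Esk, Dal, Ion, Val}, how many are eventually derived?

2

Mir and Ren are on, so Ion turns on (G8).
Lio and Ion are on, so Dal turns on (G1).
Xel would need Esk (G11), but Esk never turns on.
Esk would need Val and Mir (G2), but Val never turns on.
Dal: reached.
Ion: reached.
Val would need Ren and Esk (G9), but Esk never turns on.
Reached: Dal and Ion — 2 of the 5.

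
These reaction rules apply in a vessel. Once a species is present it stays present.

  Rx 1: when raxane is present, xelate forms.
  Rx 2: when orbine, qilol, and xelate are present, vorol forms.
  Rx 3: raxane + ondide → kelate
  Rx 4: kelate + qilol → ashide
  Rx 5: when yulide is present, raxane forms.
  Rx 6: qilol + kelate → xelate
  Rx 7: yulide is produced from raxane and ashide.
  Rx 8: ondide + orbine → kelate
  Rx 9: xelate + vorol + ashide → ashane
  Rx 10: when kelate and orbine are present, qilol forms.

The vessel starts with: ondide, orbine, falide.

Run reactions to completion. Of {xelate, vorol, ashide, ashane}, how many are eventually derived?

4

ondide and orbine present → kelate forms (Rx 8).
kelate and orbine present → qilol forms (Rx 10).
qilol and kelate present → xelate forms (Rx 6).
kelate and qilol present → ashide forms (Rx 4).
orbine, qilol, and xelate present → vorol forms (Rx 2).
xelate, vorol, and ashide present → ashane forms (Rx 9).
xelate: reached.
vorol: reached.
ashide: reached.
ashane: reached.
All 4 are reached.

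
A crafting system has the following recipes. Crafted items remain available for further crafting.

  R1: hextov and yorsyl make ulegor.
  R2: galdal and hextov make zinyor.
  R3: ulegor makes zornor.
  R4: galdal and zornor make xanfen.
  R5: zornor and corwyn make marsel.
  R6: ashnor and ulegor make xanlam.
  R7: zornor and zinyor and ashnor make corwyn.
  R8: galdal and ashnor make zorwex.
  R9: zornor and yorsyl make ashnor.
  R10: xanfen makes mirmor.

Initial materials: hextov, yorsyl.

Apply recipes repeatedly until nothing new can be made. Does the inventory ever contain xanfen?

xanfen would need galdal and zornor (R4), but galdal is never obtained.

No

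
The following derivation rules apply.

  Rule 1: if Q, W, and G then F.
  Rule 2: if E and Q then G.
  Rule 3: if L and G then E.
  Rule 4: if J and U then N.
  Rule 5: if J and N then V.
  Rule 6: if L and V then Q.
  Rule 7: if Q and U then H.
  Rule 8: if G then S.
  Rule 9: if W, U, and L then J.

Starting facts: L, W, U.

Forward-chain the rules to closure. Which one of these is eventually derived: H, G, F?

H

W, U, and L hold, so J follows (Rule 9).
From J and U, Rule 4 gives N.
From J and N, Rule 5 gives V.
L and V hold, so Q follows (Rule 6).
From Q and U, Rule 7 gives H.
F would need Q, W, and G (Rule 1), but G is never established. G would need E and Q (Rule 2), but E is never established.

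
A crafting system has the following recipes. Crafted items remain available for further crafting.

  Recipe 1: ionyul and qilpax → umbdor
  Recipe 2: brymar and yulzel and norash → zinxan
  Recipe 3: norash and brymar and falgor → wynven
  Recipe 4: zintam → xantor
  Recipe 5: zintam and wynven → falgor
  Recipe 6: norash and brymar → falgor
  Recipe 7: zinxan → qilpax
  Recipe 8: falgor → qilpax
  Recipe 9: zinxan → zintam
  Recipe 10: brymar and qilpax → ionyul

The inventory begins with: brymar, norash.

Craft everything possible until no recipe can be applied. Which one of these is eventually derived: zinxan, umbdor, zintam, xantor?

umbdor

norash and brymar → falgor (Recipe 6).
falgor → qilpax (Recipe 8).
Using Recipe 10, brymar and qilpax make ionyul.
ionyul and qilpax → umbdor (Recipe 1).
zintam would need zinxan (Recipe 9), but zinxan is never obtained. xantor would need zintam (Recipe 4), but zintam is never obtained. zinxan would need brymar, yulzel, and norash (Recipe 2), but yulzel is never obtained.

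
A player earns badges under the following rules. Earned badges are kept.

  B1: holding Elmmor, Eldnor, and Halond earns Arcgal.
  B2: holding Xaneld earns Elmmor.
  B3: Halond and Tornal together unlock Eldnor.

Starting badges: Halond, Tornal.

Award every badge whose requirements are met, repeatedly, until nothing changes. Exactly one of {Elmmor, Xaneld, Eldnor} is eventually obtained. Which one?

Eldnor

With Halond and Tornal, Eldnor is earned (B3).
Elmmor would need Xaneld (B2), but Xaneld is never earned. No rule produces Xaneld, and it is not given.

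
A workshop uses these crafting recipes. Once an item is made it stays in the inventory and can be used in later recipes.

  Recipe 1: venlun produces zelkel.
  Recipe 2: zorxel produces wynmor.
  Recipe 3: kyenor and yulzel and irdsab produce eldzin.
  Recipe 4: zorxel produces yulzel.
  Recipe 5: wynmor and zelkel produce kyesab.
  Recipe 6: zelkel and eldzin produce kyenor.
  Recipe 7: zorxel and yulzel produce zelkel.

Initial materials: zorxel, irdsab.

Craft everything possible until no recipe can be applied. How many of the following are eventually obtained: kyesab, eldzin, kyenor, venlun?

Using Recipe 2, zorxel makes wynmor.
Using Recipe 4, zorxel makes yulzel.
Using Recipe 7, zorxel and yulzel make zelkel.
wynmor and zelkel → kyesab (Recipe 5).
kyesab: reached.
eldzin would need kyenor, yulzel, and irdsab (Recipe 3), but kyenor is never obtained.
kyenor would need zelkel and eldzin (Recipe 6), but eldzin is never obtained.
No rule produces venlun, and it is not given.
Reached: kyesab — 1 of the 4.

1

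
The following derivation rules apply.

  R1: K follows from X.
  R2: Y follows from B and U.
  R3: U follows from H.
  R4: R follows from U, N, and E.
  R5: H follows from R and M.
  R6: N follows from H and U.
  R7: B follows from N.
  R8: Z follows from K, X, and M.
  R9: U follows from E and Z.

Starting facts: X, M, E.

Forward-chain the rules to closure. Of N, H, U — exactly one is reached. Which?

U

From X, R1 gives K.
K, X, and M hold, so Z follows (R8).
From E and Z, R9 gives U.
H would need R and M (R5), but R is never established. N would need H and U (R6), but H is never established.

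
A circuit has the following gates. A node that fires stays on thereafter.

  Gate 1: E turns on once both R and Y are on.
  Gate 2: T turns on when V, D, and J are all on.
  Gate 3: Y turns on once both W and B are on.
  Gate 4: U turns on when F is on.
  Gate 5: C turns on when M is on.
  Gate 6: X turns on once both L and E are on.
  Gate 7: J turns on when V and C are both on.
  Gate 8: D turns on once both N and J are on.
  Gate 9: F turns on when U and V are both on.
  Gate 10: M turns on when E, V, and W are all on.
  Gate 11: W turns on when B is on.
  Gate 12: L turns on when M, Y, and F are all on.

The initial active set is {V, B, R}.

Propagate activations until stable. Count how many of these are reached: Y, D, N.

1

Gate 11: B on → W on.
W and B are on, so Y turns on (Gate 3).
Y: reached.
D would need N and J (Gate 8), but N never turns on.
No rule produces N, and it is not given.
Reached: Y — 1 of the 3.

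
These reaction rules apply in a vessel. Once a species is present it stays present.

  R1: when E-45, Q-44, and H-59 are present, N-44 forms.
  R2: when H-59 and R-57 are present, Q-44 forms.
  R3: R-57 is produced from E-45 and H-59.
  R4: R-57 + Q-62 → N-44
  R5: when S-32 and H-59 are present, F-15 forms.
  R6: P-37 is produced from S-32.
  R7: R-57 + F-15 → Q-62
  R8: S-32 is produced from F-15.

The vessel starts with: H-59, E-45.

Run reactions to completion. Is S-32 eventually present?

No

S-32 would need F-15 (R8), but F-15 never forms.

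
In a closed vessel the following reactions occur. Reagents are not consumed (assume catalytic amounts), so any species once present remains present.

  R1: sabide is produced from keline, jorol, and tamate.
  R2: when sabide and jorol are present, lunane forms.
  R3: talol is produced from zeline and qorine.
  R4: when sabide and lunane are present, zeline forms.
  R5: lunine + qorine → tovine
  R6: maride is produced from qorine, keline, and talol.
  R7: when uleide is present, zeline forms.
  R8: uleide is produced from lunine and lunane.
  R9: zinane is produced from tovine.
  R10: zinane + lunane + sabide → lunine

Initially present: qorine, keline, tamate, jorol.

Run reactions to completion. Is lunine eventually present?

lunine would need zinane, lunane, and sabide (R10), but zinane never forms.

No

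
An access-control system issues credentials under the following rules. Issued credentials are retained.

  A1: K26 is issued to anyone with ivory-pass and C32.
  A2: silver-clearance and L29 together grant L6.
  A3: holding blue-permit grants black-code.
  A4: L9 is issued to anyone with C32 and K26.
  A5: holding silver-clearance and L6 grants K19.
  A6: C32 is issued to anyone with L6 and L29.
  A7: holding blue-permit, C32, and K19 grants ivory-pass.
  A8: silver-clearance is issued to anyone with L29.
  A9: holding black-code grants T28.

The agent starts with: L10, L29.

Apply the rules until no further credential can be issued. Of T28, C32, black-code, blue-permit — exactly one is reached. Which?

C32

Holding L29 grants silver-clearance (A8).
Holding silver-clearance and L29 grants L6 (A2).
Holding L6 and L29 grants C32 (A6).
No rule produces blue-permit, and it is not given. black-code would need blue-permit (A3), but blue-permit is never granted. T28 would need black-code (A9), but black-code is never granted.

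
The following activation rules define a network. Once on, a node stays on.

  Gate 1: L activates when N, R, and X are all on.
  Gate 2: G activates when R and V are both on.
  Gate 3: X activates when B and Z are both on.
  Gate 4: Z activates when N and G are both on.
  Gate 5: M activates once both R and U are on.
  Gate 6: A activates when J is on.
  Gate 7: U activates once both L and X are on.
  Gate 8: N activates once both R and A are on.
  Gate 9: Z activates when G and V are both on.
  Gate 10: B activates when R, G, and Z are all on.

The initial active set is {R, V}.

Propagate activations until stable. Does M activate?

M would need R and U (Gate 5), but U never turns on.

No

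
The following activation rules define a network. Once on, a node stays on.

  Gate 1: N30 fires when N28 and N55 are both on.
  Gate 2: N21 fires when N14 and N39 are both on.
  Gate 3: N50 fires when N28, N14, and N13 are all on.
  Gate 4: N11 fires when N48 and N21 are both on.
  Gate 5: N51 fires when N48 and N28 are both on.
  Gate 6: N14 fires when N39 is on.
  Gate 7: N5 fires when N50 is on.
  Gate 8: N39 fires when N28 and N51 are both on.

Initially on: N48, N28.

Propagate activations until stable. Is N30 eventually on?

N30 would need N28 and N55 (Gate 1), but N55 never turns on.

No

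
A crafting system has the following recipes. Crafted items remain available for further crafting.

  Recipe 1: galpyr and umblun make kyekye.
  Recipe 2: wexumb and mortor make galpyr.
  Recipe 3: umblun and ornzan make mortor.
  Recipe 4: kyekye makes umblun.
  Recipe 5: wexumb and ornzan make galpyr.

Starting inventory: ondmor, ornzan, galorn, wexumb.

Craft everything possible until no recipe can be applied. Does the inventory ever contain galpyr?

Using Recipe 5, wexumb and ornzan make galpyr.

Yes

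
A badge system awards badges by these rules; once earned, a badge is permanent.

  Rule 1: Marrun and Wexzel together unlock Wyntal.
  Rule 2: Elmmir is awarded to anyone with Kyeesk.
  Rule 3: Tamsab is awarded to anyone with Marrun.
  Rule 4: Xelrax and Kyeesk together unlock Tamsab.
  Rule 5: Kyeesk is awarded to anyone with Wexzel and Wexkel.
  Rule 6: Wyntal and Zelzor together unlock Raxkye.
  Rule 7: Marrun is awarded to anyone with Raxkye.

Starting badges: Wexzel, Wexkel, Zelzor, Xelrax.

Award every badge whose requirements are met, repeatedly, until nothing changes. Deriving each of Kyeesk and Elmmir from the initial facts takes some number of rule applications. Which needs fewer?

Kyeesk

Kyeesk: With Wexzel and Wexkel, Kyeesk is earned (Rule 5). [1 rule application]
Elmmir: With Wexzel and Wexkel, Kyeesk is earned (Rule 5). With Kyeesk, Elmmir is earned (Rule 2). [2 rule applications]
Kyeesk needs fewer.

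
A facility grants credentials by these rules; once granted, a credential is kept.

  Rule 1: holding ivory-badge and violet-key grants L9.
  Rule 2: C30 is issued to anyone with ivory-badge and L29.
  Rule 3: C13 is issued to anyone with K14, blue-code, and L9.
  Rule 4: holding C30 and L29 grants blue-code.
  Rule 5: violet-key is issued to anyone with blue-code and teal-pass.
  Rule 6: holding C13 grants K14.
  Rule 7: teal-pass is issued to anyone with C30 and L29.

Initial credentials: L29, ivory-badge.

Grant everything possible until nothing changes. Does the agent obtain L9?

Holding ivory-badge and L29 grants C30 (Rule 2).
Holding C30 and L29 grants teal-pass (Rule 7).
Holding C30 and L29 grants blue-code (Rule 4).
Holding blue-code and teal-pass grants violet-key (Rule 5).
Holding ivory-badge and violet-key grants L9 (Rule 1).

Yes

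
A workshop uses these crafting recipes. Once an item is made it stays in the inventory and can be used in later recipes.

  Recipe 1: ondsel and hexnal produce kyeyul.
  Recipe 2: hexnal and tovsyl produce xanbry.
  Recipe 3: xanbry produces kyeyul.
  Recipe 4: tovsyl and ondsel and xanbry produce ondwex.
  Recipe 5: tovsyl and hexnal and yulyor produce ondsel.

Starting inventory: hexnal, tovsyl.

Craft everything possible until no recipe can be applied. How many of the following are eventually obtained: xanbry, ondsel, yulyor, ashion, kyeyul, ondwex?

2

Using Recipe 2, hexnal and tovsyl make xanbry.
xanbry → kyeyul (Recipe 3).
xanbry: reached.
ondsel would need tovsyl, hexnal, and yulyor (Recipe 5), but yulyor is never obtained.
No rule produces yulyor, and it is not given.
No rule produces ashion, and it is not given.
kyeyul: reached.
ondwex would need tovsyl, ondsel, and xanbry (Recipe 4), but ondsel is never obtained.
Reached: xanbry and kyeyul — 2 of the 6.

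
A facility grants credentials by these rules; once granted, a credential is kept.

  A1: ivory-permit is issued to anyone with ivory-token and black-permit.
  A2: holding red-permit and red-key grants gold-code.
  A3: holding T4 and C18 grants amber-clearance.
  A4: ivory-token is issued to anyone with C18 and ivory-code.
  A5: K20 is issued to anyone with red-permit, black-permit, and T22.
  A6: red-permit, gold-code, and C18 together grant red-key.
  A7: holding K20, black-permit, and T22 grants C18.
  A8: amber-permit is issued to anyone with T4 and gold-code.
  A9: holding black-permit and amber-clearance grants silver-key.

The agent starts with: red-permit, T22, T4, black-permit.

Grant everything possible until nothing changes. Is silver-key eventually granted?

Yes

Holding red-permit, black-permit, and T22 grants K20 (A5).
Holding K20, black-permit, and T22 grants C18 (A7).
Holding T4 and C18 grants amber-clearance (A3).
Holding black-permit and amber-clearance grants silver-key (A9).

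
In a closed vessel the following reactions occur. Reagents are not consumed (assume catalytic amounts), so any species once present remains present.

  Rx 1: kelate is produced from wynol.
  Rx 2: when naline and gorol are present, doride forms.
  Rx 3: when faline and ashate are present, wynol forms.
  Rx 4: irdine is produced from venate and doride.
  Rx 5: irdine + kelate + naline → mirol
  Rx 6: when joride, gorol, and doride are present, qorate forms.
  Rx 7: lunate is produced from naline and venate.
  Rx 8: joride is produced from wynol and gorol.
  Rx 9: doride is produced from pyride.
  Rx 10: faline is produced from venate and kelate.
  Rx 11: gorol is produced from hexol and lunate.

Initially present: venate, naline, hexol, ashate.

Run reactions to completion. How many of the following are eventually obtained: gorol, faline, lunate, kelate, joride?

2

naline and venate present → lunate forms (Rx 7).
hexol and lunate present → gorol forms (Rx 11).
gorol: reached.
faline would need venate and kelate (Rx 10), but kelate never forms.
lunate: reached.
kelate would need wynol (Rx 1), but wynol never forms.
joride would need wynol and gorol (Rx 8), but wynol never forms.
Reached: gorol and lunate — 2 of the 5.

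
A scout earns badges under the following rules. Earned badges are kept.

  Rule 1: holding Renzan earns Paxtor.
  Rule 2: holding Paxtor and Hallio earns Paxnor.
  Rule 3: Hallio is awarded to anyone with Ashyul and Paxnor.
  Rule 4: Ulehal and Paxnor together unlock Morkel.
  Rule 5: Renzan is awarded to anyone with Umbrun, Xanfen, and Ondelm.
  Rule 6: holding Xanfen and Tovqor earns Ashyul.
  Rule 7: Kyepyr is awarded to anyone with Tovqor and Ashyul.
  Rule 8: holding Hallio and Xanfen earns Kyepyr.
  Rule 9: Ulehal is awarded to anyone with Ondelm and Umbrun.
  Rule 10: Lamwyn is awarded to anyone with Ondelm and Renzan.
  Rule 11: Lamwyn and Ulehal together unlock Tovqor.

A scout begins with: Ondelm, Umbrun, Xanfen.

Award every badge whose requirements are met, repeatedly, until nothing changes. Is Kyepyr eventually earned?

Yes

With Umbrun, Xanfen, and Ondelm, Renzan is earned (Rule 5).
With Ondelm and Umbrun, Ulehal is earned (Rule 9).
With Ondelm and Renzan, Lamwyn is earned (Rule 10).
With Lamwyn and Ulehal, Tovqor is earned (Rule 11).
With Xanfen and Tovqor, Ashyul is earned (Rule 6).
With Tovqor and Ashyul, Kyepyr is earned (Rule 7).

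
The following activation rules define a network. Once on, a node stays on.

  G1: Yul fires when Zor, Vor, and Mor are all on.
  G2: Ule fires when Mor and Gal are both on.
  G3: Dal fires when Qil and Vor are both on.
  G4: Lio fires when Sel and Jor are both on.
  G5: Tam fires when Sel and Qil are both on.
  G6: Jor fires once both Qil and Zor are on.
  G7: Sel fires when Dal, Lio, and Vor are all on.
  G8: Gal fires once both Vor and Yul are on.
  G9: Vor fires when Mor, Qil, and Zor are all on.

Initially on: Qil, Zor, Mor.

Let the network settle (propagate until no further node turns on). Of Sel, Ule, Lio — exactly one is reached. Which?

Ule

Mor, Qil, and Zor are on, so Vor fires (G9).
G1: Zor, Vor, and Mor on → Yul on.
G8: Vor and Yul on → Gal on.
Mor and Gal are on, so Ule fires (G2).
Lio would need Sel and Jor (G4), but Sel never turns on. Sel would need Dal, Lio, and Vor (G7), but Lio never turns on.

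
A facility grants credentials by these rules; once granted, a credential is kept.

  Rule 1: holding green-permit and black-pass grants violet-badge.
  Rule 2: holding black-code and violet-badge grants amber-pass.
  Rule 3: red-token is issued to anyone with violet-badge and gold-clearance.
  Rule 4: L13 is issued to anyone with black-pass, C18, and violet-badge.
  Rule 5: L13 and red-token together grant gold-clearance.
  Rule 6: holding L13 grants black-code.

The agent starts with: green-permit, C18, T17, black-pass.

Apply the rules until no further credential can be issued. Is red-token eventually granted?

red-token would need violet-badge and gold-clearance (Rule 3), but gold-clearance is never granted.

No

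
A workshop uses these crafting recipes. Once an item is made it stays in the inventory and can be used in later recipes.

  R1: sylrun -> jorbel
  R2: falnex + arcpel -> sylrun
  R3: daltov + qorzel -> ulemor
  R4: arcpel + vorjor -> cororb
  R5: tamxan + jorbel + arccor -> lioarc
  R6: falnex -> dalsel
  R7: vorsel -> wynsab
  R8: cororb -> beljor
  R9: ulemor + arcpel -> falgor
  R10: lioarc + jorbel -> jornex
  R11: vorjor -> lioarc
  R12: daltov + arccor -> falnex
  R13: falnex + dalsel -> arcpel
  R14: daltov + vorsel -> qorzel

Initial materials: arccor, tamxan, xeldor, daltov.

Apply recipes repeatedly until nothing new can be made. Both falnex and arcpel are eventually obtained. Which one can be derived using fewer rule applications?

falnex

falnex: Using R12, daltov and arccor make falnex. [1 rule application]
arcpel: daltov + arccor -> falnex (R12). Using R6, falnex makes dalsel. Using R13, falnex and dalsel make arcpel. [3 rule applications]
falnex needs fewer.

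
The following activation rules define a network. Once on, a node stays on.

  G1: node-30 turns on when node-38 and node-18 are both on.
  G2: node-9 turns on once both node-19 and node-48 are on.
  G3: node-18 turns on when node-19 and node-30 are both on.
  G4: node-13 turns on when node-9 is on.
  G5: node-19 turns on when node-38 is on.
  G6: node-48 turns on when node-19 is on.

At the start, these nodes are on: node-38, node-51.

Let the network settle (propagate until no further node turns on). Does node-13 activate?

Yes

G5: node-38 on → node-19 on.
G6: node-19 on → node-48 on.
G2: node-19 and node-48 on → node-9 on.
node-9 is on, so node-13 turns on (G4).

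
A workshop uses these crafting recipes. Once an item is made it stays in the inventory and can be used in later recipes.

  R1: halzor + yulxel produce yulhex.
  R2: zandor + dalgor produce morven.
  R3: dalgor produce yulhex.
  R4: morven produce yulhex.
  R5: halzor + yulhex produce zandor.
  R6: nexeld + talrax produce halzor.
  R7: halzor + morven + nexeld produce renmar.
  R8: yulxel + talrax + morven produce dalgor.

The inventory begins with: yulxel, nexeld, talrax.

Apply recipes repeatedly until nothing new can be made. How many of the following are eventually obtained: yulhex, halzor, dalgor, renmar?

2

nexeld + talrax → halzor (R6).
halzor + yulxel → yulhex (R1).
yulhex: reached.
halzor: reached.
dalgor would need yulxel, talrax, and morven (R8), but morven is never obtained.
renmar would need halzor, morven, and nexeld (R7), but morven is never obtained.
Reached: yulhex and halzor — 2 of the 4.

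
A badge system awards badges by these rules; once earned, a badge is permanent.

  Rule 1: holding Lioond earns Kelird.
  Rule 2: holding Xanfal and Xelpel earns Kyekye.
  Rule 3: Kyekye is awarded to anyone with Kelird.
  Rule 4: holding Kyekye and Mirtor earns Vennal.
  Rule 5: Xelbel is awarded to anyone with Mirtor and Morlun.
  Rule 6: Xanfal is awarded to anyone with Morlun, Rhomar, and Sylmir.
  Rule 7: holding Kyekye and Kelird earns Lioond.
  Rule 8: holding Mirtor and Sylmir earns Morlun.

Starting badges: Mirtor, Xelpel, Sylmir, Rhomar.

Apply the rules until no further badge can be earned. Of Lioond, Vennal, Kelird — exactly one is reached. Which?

Vennal

With Mirtor and Sylmir, Morlun is earned (Rule 8).
With Morlun, Rhomar, and Sylmir, Xanfal is earned (Rule 6).
With Xanfal and Xelpel, Kyekye is earned (Rule 2).
With Kyekye and Mirtor, Vennal is earned (Rule 4).
Lioond would need Kyekye and Kelird (Rule 7), but Kelird is never earned. Kelird would need Lioond (Rule 1), but Lioond is never earned.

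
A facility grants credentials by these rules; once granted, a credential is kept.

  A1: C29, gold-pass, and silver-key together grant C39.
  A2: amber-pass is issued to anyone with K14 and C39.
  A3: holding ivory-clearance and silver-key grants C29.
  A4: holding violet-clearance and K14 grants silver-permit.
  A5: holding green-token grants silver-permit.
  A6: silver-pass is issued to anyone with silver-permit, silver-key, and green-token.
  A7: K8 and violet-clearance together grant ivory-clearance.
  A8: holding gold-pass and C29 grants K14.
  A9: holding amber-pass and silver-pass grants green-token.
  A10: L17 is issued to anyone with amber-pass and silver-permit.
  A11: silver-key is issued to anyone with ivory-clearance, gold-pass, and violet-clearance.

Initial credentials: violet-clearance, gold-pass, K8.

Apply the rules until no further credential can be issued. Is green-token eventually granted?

green-token would need amber-pass and silver-pass (A9), but silver-pass is never granted.

No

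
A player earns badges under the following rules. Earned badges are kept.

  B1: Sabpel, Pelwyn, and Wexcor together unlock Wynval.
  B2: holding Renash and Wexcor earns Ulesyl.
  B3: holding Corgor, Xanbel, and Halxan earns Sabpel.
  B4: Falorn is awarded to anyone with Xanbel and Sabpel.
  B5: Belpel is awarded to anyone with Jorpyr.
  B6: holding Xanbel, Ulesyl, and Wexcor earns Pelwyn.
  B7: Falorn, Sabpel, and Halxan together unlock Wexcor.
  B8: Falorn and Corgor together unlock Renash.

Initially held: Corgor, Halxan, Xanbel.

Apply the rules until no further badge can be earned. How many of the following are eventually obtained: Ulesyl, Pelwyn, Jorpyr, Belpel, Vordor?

With Corgor, Xanbel, and Halxan, Sabpel is earned (B3).
With Xanbel and Sabpel, Falorn is earned (B4).
With Falorn and Corgor, Renash is earned (B8).
With Falorn, Sabpel, and Halxan, Wexcor is earned (B7).
With Renash and Wexcor, Ulesyl is earned (B2).
With Xanbel, Ulesyl, and Wexcor, Pelwyn is earned (B6).
Ulesyl: reached.
Pelwyn: reached.
No rule produces Jorpyr, and it is not given.
Belpel would need Jorpyr (B5), but Jorpyr is never earned.
No rule produces Vordor, and it is not given.
Reached: Ulesyl and Pelwyn — 2 of the 5.

2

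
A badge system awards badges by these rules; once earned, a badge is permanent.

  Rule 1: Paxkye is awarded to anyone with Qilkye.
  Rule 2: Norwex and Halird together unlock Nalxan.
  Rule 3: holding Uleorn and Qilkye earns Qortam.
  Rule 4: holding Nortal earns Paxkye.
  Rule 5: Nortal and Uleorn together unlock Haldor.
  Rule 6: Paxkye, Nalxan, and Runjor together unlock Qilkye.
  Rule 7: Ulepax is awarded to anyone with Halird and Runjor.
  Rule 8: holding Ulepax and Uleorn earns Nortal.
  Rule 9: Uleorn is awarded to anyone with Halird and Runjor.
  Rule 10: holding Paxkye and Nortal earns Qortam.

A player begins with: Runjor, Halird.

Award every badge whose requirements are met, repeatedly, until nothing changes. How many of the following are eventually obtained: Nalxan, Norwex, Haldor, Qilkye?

With Halird and Runjor, Uleorn is earned (Rule 9).
With Halird and Runjor, Ulepax is earned (Rule 7).
With Ulepax and Uleorn, Nortal is earned (Rule 8).
With Nortal and Uleorn, Haldor is earned (Rule 5).
Nalxan would need Norwex and Halird (Rule 2), but Norwex is never earned.
No rule produces Norwex, and it is not given.
Haldor: reached.
Qilkye would need Paxkye, Nalxan, and Runjor (Rule 6), but Nalxan is never earned.
Reached: Haldor — 1 of the 4.

1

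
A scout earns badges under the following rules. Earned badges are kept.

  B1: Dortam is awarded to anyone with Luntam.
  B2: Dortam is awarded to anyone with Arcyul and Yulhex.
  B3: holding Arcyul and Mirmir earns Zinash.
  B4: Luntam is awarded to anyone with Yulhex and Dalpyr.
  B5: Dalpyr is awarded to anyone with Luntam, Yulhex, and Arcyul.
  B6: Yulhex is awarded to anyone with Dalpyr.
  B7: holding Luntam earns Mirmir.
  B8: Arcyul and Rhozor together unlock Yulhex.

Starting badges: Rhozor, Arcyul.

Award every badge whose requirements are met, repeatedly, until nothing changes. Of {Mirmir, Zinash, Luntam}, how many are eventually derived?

Mirmir would need Luntam (B7), but Luntam is never earned.
Zinash would need Arcyul and Mirmir (B3), but Mirmir is never earned.
Luntam would need Yulhex and Dalpyr (B4), but Dalpyr is never earned.
None of the 3 are reached.

0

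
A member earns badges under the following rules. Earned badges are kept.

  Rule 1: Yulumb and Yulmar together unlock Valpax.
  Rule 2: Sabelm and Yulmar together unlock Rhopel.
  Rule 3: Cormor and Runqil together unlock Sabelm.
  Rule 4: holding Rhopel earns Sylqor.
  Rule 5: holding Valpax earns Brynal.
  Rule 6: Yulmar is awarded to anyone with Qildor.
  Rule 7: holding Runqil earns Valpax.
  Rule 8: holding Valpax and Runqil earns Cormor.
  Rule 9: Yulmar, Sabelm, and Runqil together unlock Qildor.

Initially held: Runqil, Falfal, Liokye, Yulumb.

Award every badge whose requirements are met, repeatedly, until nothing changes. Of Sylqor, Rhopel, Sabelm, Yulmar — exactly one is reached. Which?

Sabelm

With Runqil, Valpax is earned (Rule 7).
With Valpax and Runqil, Cormor is earned (Rule 8).
With Cormor and Runqil, Sabelm is earned (Rule 3).
Sylqor would need Rhopel (Rule 4), but Rhopel is never earned. Yulmar would need Qildor (Rule 6), but Qildor is never earned. Rhopel would need Sabelm and Yulmar (Rule 2), but Yulmar is never earned.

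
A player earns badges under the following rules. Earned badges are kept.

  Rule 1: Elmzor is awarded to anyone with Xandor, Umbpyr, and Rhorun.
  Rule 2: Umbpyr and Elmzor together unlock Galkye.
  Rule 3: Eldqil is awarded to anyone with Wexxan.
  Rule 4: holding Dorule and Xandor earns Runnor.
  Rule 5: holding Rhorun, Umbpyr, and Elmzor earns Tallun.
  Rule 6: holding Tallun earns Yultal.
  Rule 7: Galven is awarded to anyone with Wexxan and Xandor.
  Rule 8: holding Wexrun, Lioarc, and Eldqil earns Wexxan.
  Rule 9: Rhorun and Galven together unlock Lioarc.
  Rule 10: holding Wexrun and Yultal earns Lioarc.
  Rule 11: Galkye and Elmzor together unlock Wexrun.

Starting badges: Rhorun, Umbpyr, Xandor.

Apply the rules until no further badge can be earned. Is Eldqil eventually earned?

Eldqil would need Wexxan (Rule 3), but Wexxan is never earned.

No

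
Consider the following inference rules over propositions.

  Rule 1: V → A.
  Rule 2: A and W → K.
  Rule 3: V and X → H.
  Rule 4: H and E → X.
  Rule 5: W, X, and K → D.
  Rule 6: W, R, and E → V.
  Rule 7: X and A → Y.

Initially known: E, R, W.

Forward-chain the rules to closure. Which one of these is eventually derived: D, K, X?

K

W, R, and E hold, so V follows (Rule 6).
V holds, so A follows (Rule 1).
A and W hold, so K follows (Rule 2).
X would need H and E (Rule 4), but H is never established. D would need W, X, and K (Rule 5), but X is never established.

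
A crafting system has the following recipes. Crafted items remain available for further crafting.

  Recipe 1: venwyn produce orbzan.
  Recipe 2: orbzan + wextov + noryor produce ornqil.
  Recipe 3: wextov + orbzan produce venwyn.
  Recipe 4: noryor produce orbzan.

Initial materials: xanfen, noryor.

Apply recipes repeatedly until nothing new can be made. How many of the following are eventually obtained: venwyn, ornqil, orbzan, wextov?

Using Recipe 4, noryor makes orbzan.
venwyn would need wextov and orbzan (Recipe 3), but wextov is never obtained.
ornqil would need orbzan, wextov, and noryor (Recipe 2), but wextov is never obtained.
orbzan: reached.
No rule produces wextov, and it is not given.
Reached: orbzan — 1 of the 4.

1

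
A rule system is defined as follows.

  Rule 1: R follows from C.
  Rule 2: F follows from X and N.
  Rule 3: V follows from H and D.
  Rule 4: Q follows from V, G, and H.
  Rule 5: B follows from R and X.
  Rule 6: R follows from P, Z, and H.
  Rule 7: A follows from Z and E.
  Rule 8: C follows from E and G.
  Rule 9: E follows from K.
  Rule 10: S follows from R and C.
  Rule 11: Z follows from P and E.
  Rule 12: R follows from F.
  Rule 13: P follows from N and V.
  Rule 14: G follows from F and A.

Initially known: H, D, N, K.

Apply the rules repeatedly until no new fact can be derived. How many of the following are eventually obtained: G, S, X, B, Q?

0

G would need F and A (Rule 14), but F is never established.
S would need R and C (Rule 10), but C is never established.
No rule produces X, and it is not given.
B would need R and X (Rule 5), but X is never established.
Q would need V, G, and H (Rule 4), but G is never established.
None of the 5 are reached.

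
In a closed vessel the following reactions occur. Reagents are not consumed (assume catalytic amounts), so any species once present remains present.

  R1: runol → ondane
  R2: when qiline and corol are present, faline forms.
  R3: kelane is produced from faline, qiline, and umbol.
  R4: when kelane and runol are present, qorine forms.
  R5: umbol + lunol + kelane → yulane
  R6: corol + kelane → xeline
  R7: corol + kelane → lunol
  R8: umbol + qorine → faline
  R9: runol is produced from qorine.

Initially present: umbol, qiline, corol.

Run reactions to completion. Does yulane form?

qiline and corol present → faline forms (R2).
faline, qiline, and umbol present → kelane forms (R3).
corol and kelane present → lunol forms (R7).
umbol, lunol, and kelane present → yulane forms (R5).

Yes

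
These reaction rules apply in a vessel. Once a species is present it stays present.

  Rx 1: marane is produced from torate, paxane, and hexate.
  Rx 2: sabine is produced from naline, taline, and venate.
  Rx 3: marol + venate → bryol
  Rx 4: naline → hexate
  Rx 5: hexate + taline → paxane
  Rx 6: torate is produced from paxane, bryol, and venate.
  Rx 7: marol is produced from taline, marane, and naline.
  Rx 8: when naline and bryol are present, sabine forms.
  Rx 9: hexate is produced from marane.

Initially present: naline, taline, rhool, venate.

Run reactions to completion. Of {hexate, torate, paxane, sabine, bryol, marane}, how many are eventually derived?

3

naline present → hexate forms (Rx 4).
naline, taline, and venate present → sabine forms (Rx 2).
hexate and taline present → paxane forms (Rx 5).
hexate: reached.
torate would need paxane, bryol, and venate (Rx 6), but bryol never forms.
paxane: reached.
sabine: reached.
bryol would need marol and venate (Rx 3), but marol never forms.
marane would need torate, paxane, and hexate (Rx 1), but torate never forms.
Reached: hexate, paxane, and sabine — 3 of the 6.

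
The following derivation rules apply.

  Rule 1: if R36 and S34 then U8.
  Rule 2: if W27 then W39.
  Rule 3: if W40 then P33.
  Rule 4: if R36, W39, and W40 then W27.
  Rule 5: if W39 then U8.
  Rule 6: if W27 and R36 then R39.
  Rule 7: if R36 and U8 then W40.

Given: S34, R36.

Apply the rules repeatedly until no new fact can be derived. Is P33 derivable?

Yes

From R36 and S34, Rule 1 gives U8.
From R36 and U8, Rule 7 gives W40.
From W40, Rule 3 gives P33.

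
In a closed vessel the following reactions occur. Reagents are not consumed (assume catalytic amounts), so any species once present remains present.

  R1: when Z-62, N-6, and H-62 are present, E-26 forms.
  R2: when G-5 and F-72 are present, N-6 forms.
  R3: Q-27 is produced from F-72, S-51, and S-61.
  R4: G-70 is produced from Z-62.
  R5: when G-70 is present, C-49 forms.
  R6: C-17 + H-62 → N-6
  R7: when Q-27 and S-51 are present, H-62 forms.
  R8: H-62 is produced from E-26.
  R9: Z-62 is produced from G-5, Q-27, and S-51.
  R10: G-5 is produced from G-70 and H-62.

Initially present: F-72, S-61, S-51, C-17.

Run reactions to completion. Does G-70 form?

G-70 would need Z-62 (R4), but Z-62 never forms.

No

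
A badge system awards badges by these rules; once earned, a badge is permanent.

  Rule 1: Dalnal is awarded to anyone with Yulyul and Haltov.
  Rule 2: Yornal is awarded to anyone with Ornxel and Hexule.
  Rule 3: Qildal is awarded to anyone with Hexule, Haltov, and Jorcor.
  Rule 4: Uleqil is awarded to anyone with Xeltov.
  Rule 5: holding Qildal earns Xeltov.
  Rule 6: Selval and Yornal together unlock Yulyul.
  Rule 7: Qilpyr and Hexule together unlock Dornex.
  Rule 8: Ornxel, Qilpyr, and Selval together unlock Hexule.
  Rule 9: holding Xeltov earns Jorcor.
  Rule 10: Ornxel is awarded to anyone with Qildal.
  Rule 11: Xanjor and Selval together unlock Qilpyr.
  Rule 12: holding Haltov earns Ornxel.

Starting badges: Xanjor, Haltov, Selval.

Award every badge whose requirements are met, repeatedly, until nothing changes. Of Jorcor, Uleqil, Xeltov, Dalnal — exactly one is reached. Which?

Dalnal

With Xanjor and Selval, Qilpyr is earned (Rule 11).
With Haltov, Ornxel is earned (Rule 12).
With Ornxel, Qilpyr, and Selval, Hexule is earned (Rule 8).
With Ornxel and Hexule, Yornal is earned (Rule 2).
With Selval and Yornal, Yulyul is earned (Rule 6).
With Yulyul and Haltov, Dalnal is earned (Rule 1).
Xeltov would need Qildal (Rule 5), but Qildal is never earned. Jorcor would need Xeltov (Rule 9), but Xeltov is never earned. Uleqil would need Xeltov (Rule 4), but Xeltov is never earned.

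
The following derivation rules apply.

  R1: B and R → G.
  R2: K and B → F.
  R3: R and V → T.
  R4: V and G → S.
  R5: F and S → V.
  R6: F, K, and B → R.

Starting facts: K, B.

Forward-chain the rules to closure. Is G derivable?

Yes

From K and B, R2 gives F.
F, K, and B hold, so R follows (R6).
From B and R, R1 gives G.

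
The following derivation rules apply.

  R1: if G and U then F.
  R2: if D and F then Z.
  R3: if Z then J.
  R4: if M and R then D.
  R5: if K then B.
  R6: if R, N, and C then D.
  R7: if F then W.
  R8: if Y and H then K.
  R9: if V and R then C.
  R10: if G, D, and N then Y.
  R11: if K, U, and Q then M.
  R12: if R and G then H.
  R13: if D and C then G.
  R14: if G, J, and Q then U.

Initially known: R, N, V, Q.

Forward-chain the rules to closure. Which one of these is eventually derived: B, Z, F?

From V and R, R9 gives C.
R, N, and C hold, so D follows (R6).
From D and C, R13 gives G.
R and G hold, so H follows (R12).
G, D, and N hold, so Y follows (R10).
Y and H hold, so K follows (R8).
K holds, so B follows (R5).
F would need G and U (R1), but U is never established. Z would need D and F (R2), but F is never established.

B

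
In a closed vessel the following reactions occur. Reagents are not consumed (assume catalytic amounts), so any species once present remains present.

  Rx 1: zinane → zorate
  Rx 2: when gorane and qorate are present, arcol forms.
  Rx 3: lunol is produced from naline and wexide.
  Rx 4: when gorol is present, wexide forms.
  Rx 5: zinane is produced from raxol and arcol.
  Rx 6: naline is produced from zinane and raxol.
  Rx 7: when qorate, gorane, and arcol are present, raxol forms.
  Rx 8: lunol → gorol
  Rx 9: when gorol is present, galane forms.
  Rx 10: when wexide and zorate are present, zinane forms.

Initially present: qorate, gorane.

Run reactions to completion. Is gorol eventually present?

No

gorol would need lunol (Rx 8), but lunol never forms.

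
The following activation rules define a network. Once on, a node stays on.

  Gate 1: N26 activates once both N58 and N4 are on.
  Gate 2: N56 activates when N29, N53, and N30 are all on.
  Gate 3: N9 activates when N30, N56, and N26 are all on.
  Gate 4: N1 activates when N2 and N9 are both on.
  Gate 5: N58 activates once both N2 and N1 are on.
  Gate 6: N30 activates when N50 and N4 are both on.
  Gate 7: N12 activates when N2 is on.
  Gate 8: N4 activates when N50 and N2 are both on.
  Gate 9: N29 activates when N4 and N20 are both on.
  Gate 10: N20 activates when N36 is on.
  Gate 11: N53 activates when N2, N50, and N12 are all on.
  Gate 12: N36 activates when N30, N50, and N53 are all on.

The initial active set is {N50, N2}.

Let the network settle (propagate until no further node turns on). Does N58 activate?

No

N58 would need N2 and N1 (Gate 5), but N1 never turns on.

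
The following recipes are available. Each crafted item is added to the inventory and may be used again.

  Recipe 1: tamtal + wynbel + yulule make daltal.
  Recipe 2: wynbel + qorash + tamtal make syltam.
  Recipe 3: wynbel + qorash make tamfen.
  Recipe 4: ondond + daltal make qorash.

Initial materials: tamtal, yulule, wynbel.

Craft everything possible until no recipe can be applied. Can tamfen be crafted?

No

tamfen would need wynbel and qorash (Recipe 3), but qorash is never obtained.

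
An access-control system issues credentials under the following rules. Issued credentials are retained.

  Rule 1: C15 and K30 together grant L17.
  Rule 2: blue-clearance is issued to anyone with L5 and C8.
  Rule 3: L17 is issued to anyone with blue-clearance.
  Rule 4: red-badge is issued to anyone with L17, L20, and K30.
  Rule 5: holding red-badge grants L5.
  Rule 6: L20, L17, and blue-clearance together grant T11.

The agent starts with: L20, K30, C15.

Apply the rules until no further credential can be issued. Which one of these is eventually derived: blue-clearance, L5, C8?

Holding C15 and K30 grants L17 (Rule 1).
Holding L17, L20, and K30 grants red-badge (Rule 4).
Holding red-badge grants L5 (Rule 5).
No rule produces C8, and it is not given. blue-clearance would need L5 and C8 (Rule 2), but C8 is never granted.

L5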